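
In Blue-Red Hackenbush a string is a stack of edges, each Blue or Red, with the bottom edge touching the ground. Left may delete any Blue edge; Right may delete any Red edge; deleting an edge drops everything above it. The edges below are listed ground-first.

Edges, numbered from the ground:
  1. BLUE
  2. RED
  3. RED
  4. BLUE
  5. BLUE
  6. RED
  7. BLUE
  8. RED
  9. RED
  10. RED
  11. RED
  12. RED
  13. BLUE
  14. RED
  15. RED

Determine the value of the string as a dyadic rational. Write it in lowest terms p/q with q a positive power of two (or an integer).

Prefix values for BLUE RED RED BLUE BLUE RED BLUE RED RED RED RED RED BLUE RED RED via {L|R} + simplicity:
val(B) = { 0 |  } ⇒ 1
val(BR) = { 0 | 1 } ⇒ 1/2
val(BRR) = { 0 | 1/2,1 } ⇒ 1/4
val(BRRB) = { 0,1/4 | 1/2,1 } ⇒ 3/8
val(BRRBB) = { 0,1/4,3/8 | 1/2,1 } ⇒ 7/16
val(BRRBBR) = { 0,1/4,3/8 | 7/16,1/2,1 } ⇒ 13/32
val(BRRBBRB) = { 0,1/4,3/8,13/32 | 7/16,1/2,1 } ⇒ 27/64
val(BRRBBRBR) = { 0,1/4,3/8,13/32 | 27/64,7/16,1/2,1 } ⇒ 53/128
val(BRRBBRBRR) = { 0,1/4,3/8,13/32 | 53/128,27/64,7/16,1/2,1 } ⇒ 105/256
val(BRRBBRBRRR) = { 0,1/4,3/8,13/32 | 105/256,53/128,27/64,7/16,1/2,1 } ⇒ 209/512
val(BRRBBRBRRRR) = { 0,1/4,3/8,13/32 | 209/512,105/256,53/128,27/64,7/16,1/2,1 } ⇒ 417/1024
val(BRRBBRBRRRRR) = { 0,1/4,3/8,13/32 | 417/1024,209/512,105/256,53/128,27/64,7/16,1/2,1 } ⇒ 833/2048
val(BRRBBRBRRRRRB) = { 0,1/4,3/8,13/32,833/2048 | 417/1024,209/512,105/256,53/128,27/64,7/16,1/2,1 } ⇒ 1667/4096
val(BRRBBRBRRRRRBR) = { 0,1/4,3/8,13/32,833/2048 | 1667/4096,417/1024,209/512,105/256,53/128,27/64,7/16,1/2,1 } ⇒ 3333/8192
val(BRRBBRBRRRRRBRR) = { 0,1/4,3/8,13/32,833/2048 | 3333/8192,1667/4096,417/1024,209/512,105/256,53/128,27/64,7/16,1/2,1 } ⇒ 6665/16384

6665/16384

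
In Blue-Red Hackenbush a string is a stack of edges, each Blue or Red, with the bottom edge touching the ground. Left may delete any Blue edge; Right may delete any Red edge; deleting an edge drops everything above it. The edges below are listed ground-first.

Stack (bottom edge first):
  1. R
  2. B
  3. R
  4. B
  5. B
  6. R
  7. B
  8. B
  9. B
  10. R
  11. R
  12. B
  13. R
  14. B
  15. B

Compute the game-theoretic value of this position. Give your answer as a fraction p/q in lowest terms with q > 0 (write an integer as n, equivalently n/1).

Recurse on prefixes of the 15-edge string R B R B B R B B B R R B R B B:
edge 1 of 15 (R): {  | 0 } → -1
edge 2 of 15 (B): { -1 | 0 } → -1/2
edge 3 of 15 (R): { -1 | -1/2,0 } → -3/4
edge 4 of 15 (B): { -1,-3/4 | -1/2,0 } → -5/8
edge 5 of 15 (B): { -1,-3/4,-5/8 | -1/2,0 } → -9/16
edge 6 of 15 (R): { -1,-3/4,-5/8 | -9/16,-1/2,0 } → -19/32
edge 7 of 15 (B): { -1,-3/4,-5/8,-19/32 | -9/16,-1/2,0 } → -37/64
edge 8 of 15 (B): { -1,-3/4,-5/8,-19/32,-37/64 | -9/16,-1/2,0 } → -73/128
edge 9 of 15 (B): { -1,-3/4,-5/8,-19/32,-37/64,-73/128 | -9/16,-1/2,0 } → -145/256
edge 10 of 15 (R): { -1,-3/4,-5/8,-19/32,-37/64,-73/128 | -145/256,-9/16,-1/2,0 } → -291/512
edge 11 of 15 (R): { -1,-3/4,-5/8,-19/32,-37/64,-73/128 | -291/512,-145/256,-9/16,-1/2,0 } → -583/1024
edge 12 of 15 (B): { -1,-3/4,-5/8,-19/32,-37/64,-73/128,-583/1024 | -291/512,-145/256,-9/16,-1/2,0 } → -1165/2048
edge 13 of 15 (R): { -1,-3/4,-5/8,-19/32,-37/64,-73/128,-583/1024 | -1165/2048,-291/512,-145/256,-9/16,-1/2,0 } → -2331/4096
edge 14 of 15 (B): { -1,-3/4,-5/8,-19/32,-37/64,-73/128,-583/1024,-2331/4096 | -1165/2048,-291/512,-145/256,-9/16,-1/2,0 } → -4661/8192
edge 15 of 15 (B): { -1,-3/4,-5/8,-19/32,-37/64,-73/128,-583/1024,-2331/4096,-4661/8192 | -1165/2048,-291/512,-145/256,-9/16,-1/2,0 } → -9321/16384

-9321/16384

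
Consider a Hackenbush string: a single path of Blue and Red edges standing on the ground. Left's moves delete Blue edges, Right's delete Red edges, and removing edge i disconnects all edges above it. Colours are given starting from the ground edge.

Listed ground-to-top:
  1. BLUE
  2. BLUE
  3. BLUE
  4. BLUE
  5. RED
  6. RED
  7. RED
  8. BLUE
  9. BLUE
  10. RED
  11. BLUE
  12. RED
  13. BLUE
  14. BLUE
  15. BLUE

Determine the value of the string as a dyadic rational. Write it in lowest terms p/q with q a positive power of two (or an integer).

edge 1 of 15 (BLUE): { 0 | — } = 1
edge 2 of 15 (BLUE): { 0,1 | — } = 2
edge 3 of 15 (BLUE): { 0,1,2 | — } = 3
edge 4 of 15 (BLUE): { 0,1,2,3 | — } = 4
edge 5 of 15 (RED): { 0,1,2,3 | 4 } = 7/2
edge 6 of 15 (RED): { 0,1,2,3 | 7/2,4 } = 13/4
edge 7 of 15 (RED): { 0,1,2,3 | 13/4,7/2,4 } = 25/8
edge 8 of 15 (BLUE): { 0,1,2,3,25/8 | 13/4,7/2,4 } = 51/16
edge 9 of 15 (BLUE): { 0,1,2,3,25/8,51/16 | 13/4,7/2,4 } = 103/32
edge 10 of 15 (RED): { 0,1,2,3,25/8,51/16 | 103/32,13/4,7/2,4 } = 205/64
edge 11 of 15 (BLUE): { 0,1,2,3,25/8,51/16,205/64 | 103/32,13/4,7/2,4 } = 411/128
edge 12 of 15 (RED): { 0,1,2,3,25/8,51/16,205/64 | 411/128,103/32,13/4,7/2,4 } = 821/256
edge 13 of 15 (BLUE): { 0,1,2,3,25/8,51/16,205/64,821/256 | 411/128,103/32,13/4,7/2,4 } = 1643/512
edge 14 of 15 (BLUE): { 0,1,2,3,25/8,51/16,205/64,821/256,1643/512 | 411/128,103/32,13/4,7/2,4 } = 3287/1024
edge 15 of 15 (BLUE): { 0,1,2,3,25/8,51/16,205/64,821/256,1643/512,3287/1024 | 411/128,103/32,13/4,7/2,4 } = 6575/2048

6575/2048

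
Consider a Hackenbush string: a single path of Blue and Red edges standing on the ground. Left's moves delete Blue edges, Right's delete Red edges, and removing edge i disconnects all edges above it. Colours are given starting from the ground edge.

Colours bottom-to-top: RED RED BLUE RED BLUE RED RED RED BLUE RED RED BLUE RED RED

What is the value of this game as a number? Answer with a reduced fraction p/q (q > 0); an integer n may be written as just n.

Build value(s[:k]) for k = 1..14, string s = RED RED BLUE RED BLUE RED RED RED BLUE RED RED BLUE RED RED.
step 1: add RED to get R; options L={ (no moves) } R={ 0 } -> -1
step 2: add RED to get RR; options L={ (no moves) } R={ -1, 0 } -> -2
step 3: add BLUE to get RRB; options L={ -2 } R={ -1, 0 } -> -3/2
step 4: add RED to get RRBR; options L={ -2 } R={ -3/2, -1, 0 } -> -7/4
step 5: add BLUE to get RRBRB; options L={ -2, -7/4 } R={ -3/2, -1, 0 } -> -13/8
step 6: add RED to get RRBRBR; options L={ -2, -7/4 } R={ -13/8, -3/2, -1, 0 } -> -27/16
step 7: add RED to get RRBRBRR; options L={ -2, -7/4 } R={ -27/16, -13/8, -3/2, -1, 0 } -> -55/32
step 8: add RED to get RRBRBRRR; options L={ -2, -7/4 } R={ -55/32, -27/16, -13/8, -3/2, -1, 0 } -> -111/64
step 9: add BLUE to get RRBRBRRRB; options L={ -2, -7/4, -111/64 } R={ -55/32, -27/16, -13/8, -3/2, -1, 0 } -> -221/128
step 10: add RED to get RRBRBRRRBR; options L={ -2, -7/4, -111/64 } R={ -221/128, -55/32, -27/16, -13/8, -3/2, -1, 0 } -> -443/256
step 11: add RED to get RRBRBRRRBRR; options L={ -2, -7/4, -111/64 } R={ -443/256, -221/128, -55/32, -27/16, -13/8, -3/2, -1, 0 } -> -887/512
step 12: add BLUE to get RRBRBRRRBRRB; options L={ -2, -7/4, -111/64, -887/512 } R={ -443/256, -221/128, -55/32, -27/16, -13/8, -3/2, -1, 0 } -> -1773/1024
step 13: add RED to get RRBRBRRRBRRBR; options L={ -2, -7/4, -111/64, -887/512 } R={ -1773/1024, -443/256, -221/128, -55/32, -27/16, -13/8, -3/2, -1, 0 } -> -3547/2048
step 14: add RED to get RRBRBRRRBRRBRR; options L={ -2, -7/4, -111/64, -887/512 } R={ -3547/2048, -1773/1024, -443/256, -221/128, -55/32, -27/16, -13/8, -3/2, -1, 0 } -> -7095/4096

-7095/4096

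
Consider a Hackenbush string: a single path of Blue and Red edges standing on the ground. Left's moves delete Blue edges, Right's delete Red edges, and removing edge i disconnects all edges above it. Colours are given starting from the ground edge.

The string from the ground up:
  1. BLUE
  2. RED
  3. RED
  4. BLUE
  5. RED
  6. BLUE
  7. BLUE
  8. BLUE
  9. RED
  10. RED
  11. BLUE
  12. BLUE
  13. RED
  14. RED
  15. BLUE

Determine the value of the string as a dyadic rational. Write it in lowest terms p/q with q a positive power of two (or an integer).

step 1: add BLUE to get B; options L={ 0 } R={ none } gives 1
step 2: add RED to get BR; options L={ 0 } R={ 1 } gives 1/2
step 3: add RED to get BRR; options L={ 0 } R={ 1/2, 1 } gives 1/4
step 4: add BLUE to get BRRB; options L={ 0, 1/4 } R={ 1/2, 1 } gives 3/8
step 5: add RED to get BRRBR; options L={ 0, 1/4 } R={ 3/8, 1/2, 1 } gives 5/16
step 6: add BLUE to get BRRBRB; options L={ 0, 1/4, 5/16 } R={ 3/8, 1/2, 1 } gives 11/32
step 7: add BLUE to get BRRBRBB; options L={ 0, 1/4, 5/16, 11/32 } R={ 3/8, 1/2, 1 } gives 23/64
step 8: add BLUE to get BRRBRBBB; options L={ 0, 1/4, 5/16, 11/32, 23/64 } R={ 3/8, 1/2, 1 } gives 47/128
step 9: add RED to get BRRBRBBBR; options L={ 0, 1/4, 5/16, 11/32, 23/64 } R={ 47/128, 3/8, 1/2, 1 } gives 93/256
step 10: add RED to get BRRBRBBBRR; options L={ 0, 1/4, 5/16, 11/32, 23/64 } R={ 93/256, 47/128, 3/8, 1/2, 1 } gives 185/512
step 11: add BLUE to get BRRBRBBBRRB; options L={ 0, 1/4, 5/16, 11/32, 23/64, 185/512 } R={ 93/256, 47/128, 3/8, 1/2, 1 } gives 371/1024
step 12: add BLUE to get BRRBRBBBRRBB; options L={ 0, 1/4, 5/16, 11/32, 23/64, 185/512, 371/1024 } R={ 93/256, 47/128, 3/8, 1/2, 1 } gives 743/2048
step 13: add RED to get BRRBRBBBRRBBR; options L={ 0, 1/4, 5/16, 11/32, 23/64, 185/512, 371/1024 } R={ 743/2048, 93/256, 47/128, 3/8, 1/2, 1 } gives 1485/4096
step 14: add RED to get BRRBRBBBRRBBRR; options L={ 0, 1/4, 5/16, 11/32, 23/64, 185/512, 371/1024 } R={ 1485/4096, 743/2048, 93/256, 47/128, 3/8, 1/2, 1 } gives 2969/8192
step 15: add BLUE to get BRRBRBBBRRBBRRB; options L={ 0, 1/4, 5/16, 11/32, 23/64, 185/512, 371/1024, 2969/8192 } R={ 1485/4096, 743/2048, 93/256, 47/128, 3/8, 1/2, 1 } gives 5939/16384

5939/16384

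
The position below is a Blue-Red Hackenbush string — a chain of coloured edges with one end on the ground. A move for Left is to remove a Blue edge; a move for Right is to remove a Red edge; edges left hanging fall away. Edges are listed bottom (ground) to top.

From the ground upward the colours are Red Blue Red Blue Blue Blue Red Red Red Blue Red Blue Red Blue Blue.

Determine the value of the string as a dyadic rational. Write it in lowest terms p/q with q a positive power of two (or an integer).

-9129/16384

step 1: add Red to get R; options L={ (no moves) } R={ 0 } → -1
step 2: add Blue to get RB; options L={ -1 } R={ 0 } → -1/2
step 3: add Red to get RBR; options L={ -1 } R={ -1/2,0 } → -3/4
step 4: add Blue to get RBRB; options L={ -1,-3/4 } R={ -1/2,0 } → -5/8
step 5: add Blue to get RBRBB; options L={ -1,-3/4,-5/8 } R={ -1/2,0 } → -9/16
step 6: add Blue to get RBRBBB; options L={ -1,-3/4,-5/8,-9/16 } R={ -1/2,0 } → -17/32
step 7: add Red to get RBRBBBR; options L={ -1,-3/4,-5/8,-9/16 } R={ -17/32,-1/2,0 } → -35/64
step 8: add Red to get RBRBBBRR; options L={ -1,-3/4,-5/8,-9/16 } R={ -35/64,-17/32,-1/2,0 } → -71/128
step 9: add Red to get RBRBBBRRR; options L={ -1,-3/4,-5/8,-9/16 } R={ -71/128,-35/64,-17/32,-1/2,0 } → -143/256
step 10: add Blue to get RBRBBBRRRB; options L={ -1,-3/4,-5/8,-9/16,-143/256 } R={ -71/128,-35/64,-17/32,-1/2,0 } → -285/512
step 11: add Red to get RBRBBBRRRBR; options L={ -1,-3/4,-5/8,-9/16,-143/256 } R={ -285/512,-71/128,-35/64,-17/32,-1/2,0 } → -571/1024
step 12: add Blue to get RBRBBBRRRBRB; options L={ -1,-3/4,-5/8,-9/16,-143/256,-571/1024 } R={ -285/512,-71/128,-35/64,-17/32,-1/2,0 } → -1141/2048
step 13: add Red to get RBRBBBRRRBRBR; options L={ -1,-3/4,-5/8,-9/16,-143/256,-571/1024 } R={ -1141/2048,-285/512,-71/128,-35/64,-17/32,-1/2,0 } → -2283/4096
step 14: add Blue to get RBRBBBRRRBRBRB; options L={ -1,-3/4,-5/8,-9/16,-143/256,-571/1024,-2283/4096 } R={ -1141/2048,-285/512,-71/128,-35/64,-17/32,-1/2,0 } → -4565/8192
step 15: add Blue to get RBRBBBRRRBRBRBB; options L={ -1,-3/4,-5/8,-9/16,-143/256,-571/1024,-2283/4096,-4565/8192 } R={ -1141/2048,-285/512,-71/128,-35/64,-17/32,-1/2,0 } → -9129/16384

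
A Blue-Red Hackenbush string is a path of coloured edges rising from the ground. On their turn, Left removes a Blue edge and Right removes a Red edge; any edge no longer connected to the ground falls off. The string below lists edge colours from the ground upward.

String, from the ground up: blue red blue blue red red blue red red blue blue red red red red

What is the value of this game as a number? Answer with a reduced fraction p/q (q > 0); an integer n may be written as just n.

Build value(s[:k]) for k = 1..15, string s = blue red blue blue red red blue red red blue blue red red red red.
step 1: add blue to get b; options L={ 0 } R={ — } => 1
step 2: add red to get br; options L={ 0 } R={ 1 } => 1/2
step 3: add blue to get brb; options L={ 0, 1/2 } R={ 1 } => 3/4
step 4: add blue to get brbb; options L={ 0, 1/2, 3/4 } R={ 1 } => 7/8
step 5: add red to get brbbr; options L={ 0, 1/2, 3/4 } R={ 7/8, 1 } => 13/16
step 6: add red to get brbbrr; options L={ 0, 1/2, 3/4 } R={ 13/16, 7/8, 1 } => 25/32
step 7: add blue to get brbbrrb; options L={ 0, 1/2, 3/4, 25/32 } R={ 13/16, 7/8, 1 } => 51/64
step 8: add red to get brbbrrbr; options L={ 0, 1/2, 3/4, 25/32 } R={ 51/64, 13/16, 7/8, 1 } => 101/128
step 9: add red to get brbbrrbrr; options L={ 0, 1/2, 3/4, 25/32 } R={ 101/128, 51/64, 13/16, 7/8, 1 } => 201/256
step 10: add blue to get brbbrrbrrb; options L={ 0, 1/2, 3/4, 25/32, 201/256 } R={ 101/128, 51/64, 13/16, 7/8, 1 } => 403/512
step 11: add blue to get brbbrrbrrbb; options L={ 0, 1/2, 3/4, 25/32, 201/256, 403/512 } R={ 101/128, 51/64, 13/16, 7/8, 1 } => 807/1024
step 12: add red to get brbbrrbrrbbr; options L={ 0, 1/2, 3/4, 25/32, 201/256, 403/512 } R={ 807/1024, 101/128, 51/64, 13/16, 7/8, 1 } => 1613/2048
step 13: add red to get brbbrrbrrbbrr; options L={ 0, 1/2, 3/4, 25/32, 201/256, 403/512 } R={ 1613/2048, 807/1024, 101/128, 51/64, 13/16, 7/8, 1 } => 3225/4096
step 14: add red to get brbbrrbrrbbrrr; options L={ 0, 1/2, 3/4, 25/32, 201/256, 403/512 } R={ 3225/4096, 1613/2048, 807/1024, 101/128, 51/64, 13/16, 7/8, 1 } => 6449/8192
step 15: add red to get brbbrrbrrbbrrrr; options L={ 0, 1/2, 3/4, 25/32, 201/256, 403/512 } R={ 6449/8192, 3225/4096, 1613/2048, 807/1024, 101/128, 51/64, 13/16, 7/8, 1 } => 12897/16384

12897/16384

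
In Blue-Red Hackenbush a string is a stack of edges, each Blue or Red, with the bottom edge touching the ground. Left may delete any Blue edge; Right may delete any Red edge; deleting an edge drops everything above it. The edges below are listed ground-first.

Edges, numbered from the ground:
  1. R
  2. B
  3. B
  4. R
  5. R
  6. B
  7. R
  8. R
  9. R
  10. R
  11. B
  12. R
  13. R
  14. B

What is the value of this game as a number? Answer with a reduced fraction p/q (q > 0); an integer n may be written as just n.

G_1 [R]  L=[(no moves)]  R=[0]  ⇒ -1
G_2 [RB]  L=[-1]  R=[0]  ⇒ -1/2
G_3 [RBB]  L=[-1 -1/2]  R=[0]  ⇒ -1/4
G_4 [RBBR]  L=[-1 -1/2]  R=[-1/4 0]  ⇒ -3/8
G_5 [RBBRR]  L=[-1 -1/2]  R=[-3/8 -1/4 0]  ⇒ -7/16
G_6 [RBBRRB]  L=[-1 -1/2 -7/16]  R=[-3/8 -1/4 0]  ⇒ -13/32
G_7 [RBBRRBR]  L=[-1 -1/2 -7/16]  R=[-13/32 -3/8 -1/4 0]  ⇒ -27/64
G_8 [RBBRRBRR]  L=[-1 -1/2 -7/16]  R=[-27/64 -13/32 -3/8 -1/4 0]  ⇒ -55/128
G_9 [RBBRRBRRR]  L=[-1 -1/2 -7/16]  R=[-55/128 -27/64 -13/32 -3/8 -1/4 0]  ⇒ -111/256
G_10 [RBBRRBRRRR]  L=[-1 -1/2 -7/16]  R=[-111/256 -55/128 -27/64 -13/32 -3/8 -1/4 0]  ⇒ -223/512
G_11 [RBBRRBRRRRB]  L=[-1 -1/2 -7/16 -223/512]  R=[-111/256 -55/128 -27/64 -13/32 -3/8 -1/4 0]  ⇒ -445/1024
G_12 [RBBRRBRRRRBR]  L=[-1 -1/2 -7/16 -223/512]  R=[-445/1024 -111/256 -55/128 -27/64 -13/32 -3/8 -1/4 0]  ⇒ -891/2048
G_13 [RBBRRBRRRRBRR]  L=[-1 -1/2 -7/16 -223/512]  R=[-891/2048 -445/1024 -111/256 -55/128 -27/64 -13/32 -3/8 -1/4 0]  ⇒ -1783/4096
G_14 [RBBRRBRRRRBRRB]  L=[-1 -1/2 -7/16 -223/512 -1783/4096]  R=[-891/2048 -445/1024 -111/256 -55/128 -27/64 -13/32 -3/8 -1/4 0]  ⇒ -3565/8192

-3565/8192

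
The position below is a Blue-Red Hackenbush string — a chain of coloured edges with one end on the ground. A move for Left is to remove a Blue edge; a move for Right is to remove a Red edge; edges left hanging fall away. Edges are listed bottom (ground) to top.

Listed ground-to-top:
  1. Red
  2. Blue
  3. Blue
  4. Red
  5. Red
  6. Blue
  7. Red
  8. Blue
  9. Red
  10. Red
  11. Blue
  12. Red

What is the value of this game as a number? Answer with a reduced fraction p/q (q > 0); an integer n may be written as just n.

-859/2048

Prefix values for Red Blue Blue Red Red Blue Red Blue Red Red Blue Red via {L|R} + simplicity:
val(R) = { none | 0 } so -1
val(RB) = { -1 | 0 } so -1/2
val(RBB) = { -1 -1/2 | 0 } so -1/4
val(RBBR) = { -1 -1/2 | -1/4 0 } so -3/8
val(RBBRR) = { -1 -1/2 | -3/8 -1/4 0 } so -7/16
val(RBBRRB) = { -1 -1/2 -7/16 | -3/8 -1/4 0 } so -13/32
val(RBBRRBR) = { -1 -1/2 -7/16 | -13/32 -3/8 -1/4 0 } so -27/64
val(RBBRRBRB) = { -1 -1/2 -7/16 -27/64 | -13/32 -3/8 -1/4 0 } so -53/128
val(RBBRRBRBR) = { -1 -1/2 -7/16 -27/64 | -53/128 -13/32 -3/8 -1/4 0 } so -107/256
val(RBBRRBRBRR) = { -1 -1/2 -7/16 -27/64 | -107/256 -53/128 -13/32 -3/8 -1/4 0 } so -215/512
val(RBBRRBRBRRB) = { -1 -1/2 -7/16 -27/64 -215/512 | -107/256 -53/128 -13/32 -3/8 -1/4 0 } so -429/1024
val(RBBRRBRBRRBR) = { -1 -1/2 -7/16 -27/64 -215/512 | -429/1024 -107/256 -53/128 -13/32 -3/8 -1/4 0 } so -859/2048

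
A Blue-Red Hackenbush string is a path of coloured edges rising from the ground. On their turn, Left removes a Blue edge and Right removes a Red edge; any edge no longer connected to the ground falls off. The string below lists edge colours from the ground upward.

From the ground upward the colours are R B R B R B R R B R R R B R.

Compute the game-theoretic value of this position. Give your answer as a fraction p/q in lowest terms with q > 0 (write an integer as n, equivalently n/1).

-5563/8192

Prefix values for R B R B R B R R B R R R B R via {L|R} + simplicity:
step 1: add R to get R; options L={  } R={ 0 } => -1
step 2: add B to get RB; options L={ -1 } R={ 0 } => -1/2
step 3: add R to get RBR; options L={ -1 } R={ -1/2 0 } => -3/4
step 4: add B to get RBRB; options L={ -1 -3/4 } R={ -1/2 0 } => -5/8
step 5: add R to get RBRBR; options L={ -1 -3/4 } R={ -5/8 -1/2 0 } => -11/16
step 6: add B to get RBRBRB; options L={ -1 -3/4 -11/16 } R={ -5/8 -1/2 0 } => -21/32
step 7: add R to get RBRBRBR; options L={ -1 -3/4 -11/16 } R={ -21/32 -5/8 -1/2 0 } => -43/64
step 8: add R to get RBRBRBRR; options L={ -1 -3/4 -11/16 } R={ -43/64 -21/32 -5/8 -1/2 0 } => -87/128
step 9: add B to get RBRBRBRRB; options L={ -1 -3/4 -11/16 -87/128 } R={ -43/64 -21/32 -5/8 -1/2 0 } => -173/256
step 10: add R to get RBRBRBRRBR; options L={ -1 -3/4 -11/16 -87/128 } R={ -173/256 -43/64 -21/32 -5/8 -1/2 0 } => -347/512
step 11: add R to get RBRBRBRRBRR; options L={ -1 -3/4 -11/16 -87/128 } R={ -347/512 -173/256 -43/64 -21/32 -5/8 -1/2 0 } => -695/1024
step 12: add R to get RBRBRBRRBRRR; options L={ -1 -3/4 -11/16 -87/128 } R={ -695/1024 -347/512 -173/256 -43/64 -21/32 -5/8 -1/2 0 } => -1391/2048
step 13: add B to get RBRBRBRRBRRRB; options L={ -1 -3/4 -11/16 -87/128 -1391/2048 } R={ -695/1024 -347/512 -173/256 -43/64 -21/32 -5/8 -1/2 0 } => -2781/4096
step 14: add R to get RBRBRBRRBRRRBR; options L={ -1 -3/4 -11/16 -87/128 -1391/2048 } R={ -2781/4096 -695/1024 -347/512 -173/256 -43/64 -21/32 -5/8 -1/2 0 } => -5563/8192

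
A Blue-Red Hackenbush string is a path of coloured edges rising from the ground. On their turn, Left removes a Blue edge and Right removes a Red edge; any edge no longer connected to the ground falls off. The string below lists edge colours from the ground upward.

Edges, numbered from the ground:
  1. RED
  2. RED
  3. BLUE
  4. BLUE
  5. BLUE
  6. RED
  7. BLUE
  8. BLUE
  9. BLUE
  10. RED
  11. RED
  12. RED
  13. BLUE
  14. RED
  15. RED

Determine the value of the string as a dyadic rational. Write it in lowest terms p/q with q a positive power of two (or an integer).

-9335/8192

1 of 15 · R · max L −∞ · min R 0 => -1
2 of 15 · RR · max L −∞ · min R -1 => -2
3 of 15 · RRB · max L -2 · min R -1 => -3/2
4 of 15 · RRBB · max L -3/2 · min R -1 => -5/4
5 of 15 · RRBBB · max L -5/4 · min R -1 => -9/8
6 of 15 · RRBBBR · max L -5/4 · min R -9/8 => -19/16
7 of 15 · RRBBBRB · max L -19/16 · min R -9/8 => -37/32
8 of 15 · RRBBBRBB · max L -37/32 · min R -9/8 => -73/64
9 of 15 · RRBBBRBBB · max L -73/64 · min R -9/8 => -145/128
10 of 15 · RRBBBRBBBR · max L -73/64 · min R -145/128 => -291/256
11 of 15 · RRBBBRBBBRR · max L -73/64 · min R -291/256 => -583/512
12 of 15 · RRBBBRBBBRRR · max L -73/64 · min R -583/512 => -1167/1024
13 of 15 · RRBBBRBBBRRRB · max L -1167/1024 · min R -583/512 => -2333/2048
14 of 15 · RRBBBRBBBRRRBR · max L -1167/1024 · min R -2333/2048 => -4667/4096
15 of 15 · RRBBBRBBBRRRBRR · max L -1167/1024 · min R -4667/4096 => -9335/8192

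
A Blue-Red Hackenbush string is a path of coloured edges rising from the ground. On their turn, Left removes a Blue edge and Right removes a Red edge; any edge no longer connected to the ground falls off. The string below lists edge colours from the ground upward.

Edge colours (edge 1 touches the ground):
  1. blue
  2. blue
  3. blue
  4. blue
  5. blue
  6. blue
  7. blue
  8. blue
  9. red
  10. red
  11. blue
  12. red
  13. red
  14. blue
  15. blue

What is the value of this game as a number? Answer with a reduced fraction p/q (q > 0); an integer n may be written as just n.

step 1: add blue to get b; options L={ 0 } R={ (no moves) } = 1
step 2: add blue to get bb; options L={ 0, 1 } R={ (no moves) } = 2
step 3: add blue to get bbb; options L={ 0, 1, 2 } R={ (no moves) } = 3
step 4: add blue to get bbbb; options L={ 0, 1, 2, 3 } R={ (no moves) } = 4
step 5: add blue to get bbbbb; options L={ 0, 1, 2, 3, 4 } R={ (no moves) } = 5
step 6: add blue to get bbbbbb; options L={ 0, 1, 2, 3, 4, 5 } R={ (no moves) } = 6
step 7: add blue to get bbbbbbb; options L={ 0, 1, 2, 3, 4, 5, 6 } R={ (no moves) } = 7
step 8: add blue to get bbbbbbbb; options L={ 0, 1, 2, 3, 4, 5, 6, 7 } R={ (no moves) } = 8
step 9: add red to get bbbbbbbbr; options L={ 0, 1, 2, 3, 4, 5, 6, 7 } R={ 8 } = 15/2
step 10: add red to get bbbbbbbbrr; options L={ 0, 1, 2, 3, 4, 5, 6, 7 } R={ 15/2, 8 } = 29/4
step 11: add blue to get bbbbbbbbrrb; options L={ 0, 1, 2, 3, 4, 5, 6, 7, 29/4 } R={ 15/2, 8 } = 59/8
step 12: add red to get bbbbbbbbrrbr; options L={ 0, 1, 2, 3, 4, 5, 6, 7, 29/4 } R={ 59/8, 15/2, 8 } = 117/16
step 13: add red to get bbbbbbbbrrbrr; options L={ 0, 1, 2, 3, 4, 5, 6, 7, 29/4 } R={ 117/16, 59/8, 15/2, 8 } = 233/32
step 14: add blue to get bbbbbbbbrrbrrb; options L={ 0, 1, 2, 3, 4, 5, 6, 7, 29/4, 233/32 } R={ 117/16, 59/8, 15/2, 8 } = 467/64
step 15: add blue to get bbbbbbbbrrbrrbb; options L={ 0, 1, 2, 3, 4, 5, 6, 7, 29/4, 233/32, 467/64 } R={ 117/16, 59/8, 15/2, 8 } = 935/128

935/128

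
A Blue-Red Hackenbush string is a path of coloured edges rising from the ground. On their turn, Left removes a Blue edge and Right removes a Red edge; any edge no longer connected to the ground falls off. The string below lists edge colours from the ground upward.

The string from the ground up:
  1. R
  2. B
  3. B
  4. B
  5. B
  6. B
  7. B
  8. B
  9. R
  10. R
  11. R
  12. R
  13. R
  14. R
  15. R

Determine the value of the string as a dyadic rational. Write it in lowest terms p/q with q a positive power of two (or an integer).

Recurse on prefixes of the 15-edge string R B B B B B B B R R R R R R R:
R: Left { — }, Right { 0 } => simplest -1
RB: Left { -1 }, Right { 0 } => simplest -1/2
RBB: Left { -1,-1/2 }, Right { 0 } => simplest -1/4
RBBB: Left { -1,-1/2,-1/4 }, Right { 0 } => simplest -1/8
RBBBB: Left { -1,-1/2,-1/4,-1/8 }, Right { 0 } => simplest -1/16
RBBBBB: Left { -1,-1/2,-1/4,-1/8,-1/16 }, Right { 0 } => simplest -1/32
RBBBBBB: Left { -1,-1/2,-1/4,-1/8,-1/16,-1/32 }, Right { 0 } => simplest -1/64
RBBBBBBB: Left { -1,-1/2,-1/4,-1/8,-1/16,-1/32,-1/64 }, Right { 0 } => simplest -1/128
RBBBBBBBR: Left { -1,-1/2,-1/4,-1/8,-1/16,-1/32,-1/64 }, Right { -1/128,0 } => simplest -3/256
RBBBBBBBRR: Left { -1,-1/2,-1/4,-1/8,-1/16,-1/32,-1/64 }, Right { -3/256,-1/128,0 } => simplest -7/512
RBBBBBBBRRR: Left { -1,-1/2,-1/4,-1/8,-1/16,-1/32,-1/64 }, Right { -7/512,-3/256,-1/128,0 } => simplest -15/1024
RBBBBBBBRRRR: Left { -1,-1/2,-1/4,-1/8,-1/16,-1/32,-1/64 }, Right { -15/1024,-7/512,-3/256,-1/128,0 } => simplest -31/2048
RBBBBBBBRRRRR: Left { -1,-1/2,-1/4,-1/8,-1/16,-1/32,-1/64 }, Right { -31/2048,-15/1024,-7/512,-3/256,-1/128,0 } => simplest -63/4096
RBBBBBBBRRRRRR: Left { -1,-1/2,-1/4,-1/8,-1/16,-1/32,-1/64 }, Right { -63/4096,-31/2048,-15/1024,-7/512,-3/256,-1/128,0 } => simplest -127/8192
RBBBBBBBRRRRRRR: Left { -1,-1/2,-1/4,-1/8,-1/16,-1/32,-1/64 }, Right { -127/8192,-63/4096,-31/2048,-15/1024,-7/512,-3/256,-1/128,0 } => simplest -255/16384

-255/16384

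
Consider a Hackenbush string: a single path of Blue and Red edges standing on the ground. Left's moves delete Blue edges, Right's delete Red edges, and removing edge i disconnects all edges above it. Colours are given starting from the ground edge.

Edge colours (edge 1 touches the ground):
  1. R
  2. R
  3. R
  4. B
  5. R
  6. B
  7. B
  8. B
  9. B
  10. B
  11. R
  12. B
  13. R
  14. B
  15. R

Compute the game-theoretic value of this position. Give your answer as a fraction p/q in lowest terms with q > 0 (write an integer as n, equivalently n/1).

-10283/4096

edge 1 of 15 (R): { — | 0 } = -1
edge 2 of 15 (R): { — | -1; 0 } = -2
edge 3 of 15 (R): { — | -2; -1; 0 } = -3
edge 4 of 15 (B): { -3 | -2; -1; 0 } = -5/2
edge 5 of 15 (R): { -3 | -5/2; -2; -1; 0 } = -11/4
edge 6 of 15 (B): { -3; -11/4 | -5/2; -2; -1; 0 } = -21/8
edge 7 of 15 (B): { -3; -11/4; -21/8 | -5/2; -2; -1; 0 } = -41/16
edge 8 of 15 (B): { -3; -11/4; -21/8; -41/16 | -5/2; -2; -1; 0 } = -81/32
edge 9 of 15 (B): { -3; -11/4; -21/8; -41/16; -81/32 | -5/2; -2; -1; 0 } = -161/64
edge 10 of 15 (B): { -3; -11/4; -21/8; -41/16; -81/32; -161/64 | -5/2; -2; -1; 0 } = -321/128
edge 11 of 15 (R): { -3; -11/4; -21/8; -41/16; -81/32; -161/64 | -321/128; -5/2; -2; -1; 0 } = -643/256
edge 12 of 15 (B): { -3; -11/4; -21/8; -41/16; -81/32; -161/64; -643/256 | -321/128; -5/2; -2; -1; 0 } = -1285/512
edge 13 of 15 (R): { -3; -11/4; -21/8; -41/16; -81/32; -161/64; -643/256 | -1285/512; -321/128; -5/2; -2; -1; 0 } = -2571/1024
edge 14 of 15 (B): { -3; -11/4; -21/8; -41/16; -81/32; -161/64; -643/256; -2571/1024 | -1285/512; -321/128; -5/2; -2; -1; 0 } = -5141/2048
edge 15 of 15 (R): { -3; -11/4; -21/8; -41/16; -81/32; -161/64; -643/256; -2571/1024 | -5141/2048; -1285/512; -321/128; -5/2; -2; -1; 0 } = -10283/4096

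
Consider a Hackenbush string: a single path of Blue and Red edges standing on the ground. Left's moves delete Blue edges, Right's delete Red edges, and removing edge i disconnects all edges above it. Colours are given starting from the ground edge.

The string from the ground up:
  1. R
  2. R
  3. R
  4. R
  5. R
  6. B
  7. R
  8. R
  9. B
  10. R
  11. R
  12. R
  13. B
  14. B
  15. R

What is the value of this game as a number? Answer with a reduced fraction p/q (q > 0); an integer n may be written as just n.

-4979/1024

Recurse on prefixes of the 15-edge string R R R R R B R R B R R R B B R:
step 1: add R to get R; options L={ — } R={ 0 } gives -1
step 2: add R to get RR; options L={ — } R={ -1,0 } gives -2
step 3: add R to get RRR; options L={ — } R={ -2,-1,0 } gives -3
step 4: add R to get RRRR; options L={ — } R={ -3,-2,-1,0 } gives -4
step 5: add R to get RRRRR; options L={ — } R={ -4,-3,-2,-1,0 } gives -5
step 6: add B to get RRRRRB; options L={ -5 } R={ -4,-3,-2,-1,0 } gives -9/2
step 7: add R to get RRRRRBR; options L={ -5 } R={ -9/2,-4,-3,-2,-1,0 } gives -19/4
step 8: add R to get RRRRRBRR; options L={ -5 } R={ -19/4,-9/2,-4,-3,-2,-1,0 } gives -39/8
step 9: add B to get RRRRRBRRB; options L={ -5,-39/8 } R={ -19/4,-9/2,-4,-3,-2,-1,0 } gives -77/16
step 10: add R to get RRRRRBRRBR; options L={ -5,-39/8 } R={ -77/16,-19/4,-9/2,-4,-3,-2,-1,0 } gives -155/32
step 11: add R to get RRRRRBRRBRR; options L={ -5,-39/8 } R={ -155/32,-77/16,-19/4,-9/2,-4,-3,-2,-1,0 } gives -311/64
step 12: add R to get RRRRRBRRBRRR; options L={ -5,-39/8 } R={ -311/64,-155/32,-77/16,-19/4,-9/2,-4,-3,-2,-1,0 } gives -623/128
step 13: add B to get RRRRRBRRBRRRB; options L={ -5,-39/8,-623/128 } R={ -311/64,-155/32,-77/16,-19/4,-9/2,-4,-3,-2,-1,0 } gives -1245/256
step 14: add B to get RRRRRBRRBRRRBB; options L={ -5,-39/8,-623/128,-1245/256 } R={ -311/64,-155/32,-77/16,-19/4,-9/2,-4,-3,-2,-1,0 } gives -2489/512
step 15: add R to get RRRRRBRRBRRRBBR; options L={ -5,-39/8,-623/128,-1245/256 } R={ -2489/512,-311/64,-155/32,-77/16,-19/4,-9/2,-4,-3,-2,-1,0 } gives -4979/1024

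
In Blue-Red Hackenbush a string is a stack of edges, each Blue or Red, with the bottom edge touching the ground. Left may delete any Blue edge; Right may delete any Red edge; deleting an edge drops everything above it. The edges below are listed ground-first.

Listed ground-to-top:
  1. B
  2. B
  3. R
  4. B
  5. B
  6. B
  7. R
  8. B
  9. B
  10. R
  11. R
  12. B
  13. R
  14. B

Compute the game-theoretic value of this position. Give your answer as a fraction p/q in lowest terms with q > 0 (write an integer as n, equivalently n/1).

7883/4096

Prefix values for B B R B B B R B B R R B R B via {L|R} + simplicity:
1 of 14 · B · max L 0 · min R +∞ so 1
2 of 14 · BB · max L 1 · min R +∞ so 2
3 of 14 · BBR · max L 1 · min R 2 so 3/2
4 of 14 · BBRB · max L 3/2 · min R 2 so 7/4
5 of 14 · BBRBB · max L 7/4 · min R 2 so 15/8
6 of 14 · BBRBBB · max L 15/8 · min R 2 so 31/16
7 of 14 · BBRBBBR · max L 15/8 · min R 31/16 so 61/32
8 of 14 · BBRBBBRB · max L 61/32 · min R 31/16 so 123/64
9 of 14 · BBRBBBRBB · max L 123/64 · min R 31/16 so 247/128
10 of 14 · BBRBBBRBBR · max L 123/64 · min R 247/128 so 493/256
11 of 14 · BBRBBBRBBRR · max L 123/64 · min R 493/256 so 985/512
12 of 14 · BBRBBBRBBRRB · max L 985/512 · min R 493/256 so 1971/1024
13 of 14 · BBRBBBRBBRRBR · max L 985/512 · min R 1971/1024 so 3941/2048
14 of 14 · BBRBBBRBBRRBRB · max L 3941/2048 · min R 1971/1024 so 7883/4096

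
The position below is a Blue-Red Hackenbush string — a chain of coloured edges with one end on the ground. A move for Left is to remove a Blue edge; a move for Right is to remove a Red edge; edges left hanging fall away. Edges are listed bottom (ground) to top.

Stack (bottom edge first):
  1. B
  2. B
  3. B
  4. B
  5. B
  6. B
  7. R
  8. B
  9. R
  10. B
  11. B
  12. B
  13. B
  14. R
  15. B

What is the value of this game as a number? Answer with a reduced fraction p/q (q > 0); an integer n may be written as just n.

2939/512

Build value(s[:k]) for k = 1..15, string s = B B B B B B R B R B B B B R B.
edge 1 of 15 (B): { 0 | — } so 1
edge 2 of 15 (B): { 0; 1 | — } so 2
edge 3 of 15 (B): { 0; 1; 2 | — } so 3
edge 4 of 15 (B): { 0; 1; 2; 3 | — } so 4
edge 5 of 15 (B): { 0; 1; 2; 3; 4 | — } so 5
edge 6 of 15 (B): { 0; 1; 2; 3; 4; 5 | — } so 6
edge 7 of 15 (R): { 0; 1; 2; 3; 4; 5 | 6 } so 11/2
edge 8 of 15 (B): { 0; 1; 2; 3; 4; 5; 11/2 | 6 } so 23/4
edge 9 of 15 (R): { 0; 1; 2; 3; 4; 5; 11/2 | 23/4; 6 } so 45/8
edge 10 of 15 (B): { 0; 1; 2; 3; 4; 5; 11/2; 45/8 | 23/4; 6 } so 91/16
edge 11 of 15 (B): { 0; 1; 2; 3; 4; 5; 11/2; 45/8; 91/16 | 23/4; 6 } so 183/32
edge 12 of 15 (B): { 0; 1; 2; 3; 4; 5; 11/2; 45/8; 91/16; 183/32 | 23/4; 6 } so 367/64
edge 13 of 15 (B): { 0; 1; 2; 3; 4; 5; 11/2; 45/8; 91/16; 183/32; 367/64 | 23/4; 6 } so 735/128
edge 14 of 15 (R): { 0; 1; 2; 3; 4; 5; 11/2; 45/8; 91/16; 183/32; 367/64 | 735/128; 23/4; 6 } so 1469/256
edge 15 of 15 (B): { 0; 1; 2; 3; 4; 5; 11/2; 45/8; 91/16; 183/32; 367/64; 1469/256 | 735/128; 23/4; 6 } so 2939/512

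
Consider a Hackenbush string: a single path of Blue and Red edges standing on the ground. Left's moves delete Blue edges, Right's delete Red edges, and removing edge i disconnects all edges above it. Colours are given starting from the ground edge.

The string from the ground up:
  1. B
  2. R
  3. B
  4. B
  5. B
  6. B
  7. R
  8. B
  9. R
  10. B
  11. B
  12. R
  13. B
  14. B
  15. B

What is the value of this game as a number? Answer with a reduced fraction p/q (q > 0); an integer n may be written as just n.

v_1 [B]  L=[0]  R=[]  ⇒ 1
v_2 [BR]  L=[0]  R=[1]  ⇒ 1/2
v_3 [BRB]  L=[0; 1/2]  R=[1]  ⇒ 3/4
v_4 [BRBB]  L=[0; 1/2; 3/4]  R=[1]  ⇒ 7/8
v_5 [BRBBB]  L=[0; 1/2; 3/4; 7/8]  R=[1]  ⇒ 15/16
v_6 [BRBBBB]  L=[0; 1/2; 3/4; 7/8; 15/16]  R=[1]  ⇒ 31/32
v_7 [BRBBBBR]  L=[0; 1/2; 3/4; 7/8; 15/16]  R=[31/32; 1]  ⇒ 61/64
v_8 [BRBBBBRB]  L=[0; 1/2; 3/4; 7/8; 15/16; 61/64]  R=[31/32; 1]  ⇒ 123/128
v_9 [BRBBBBRBR]  L=[0; 1/2; 3/4; 7/8; 15/16; 61/64]  R=[123/128; 31/32; 1]  ⇒ 245/256
v_10 [BRBBBBRBRB]  L=[0; 1/2; 3/4; 7/8; 15/16; 61/64; 245/256]  R=[123/128; 31/32; 1]  ⇒ 491/512
v_11 [BRBBBBRBRBB]  L=[0; 1/2; 3/4; 7/8; 15/16; 61/64; 245/256; 491/512]  R=[123/128; 31/32; 1]  ⇒ 983/1024
v_12 [BRBBBBRBRBBR]  L=[0; 1/2; 3/4; 7/8; 15/16; 61/64; 245/256; 491/512]  R=[983/1024; 123/128; 31/32; 1]  ⇒ 1965/2048
v_13 [BRBBBBRBRBBRB]  L=[0; 1/2; 3/4; 7/8; 15/16; 61/64; 245/256; 491/512; 1965/2048]  R=[983/1024; 123/128; 31/32; 1]  ⇒ 3931/4096
v_14 [BRBBBBRBRBBRBB]  L=[0; 1/2; 3/4; 7/8; 15/16; 61/64; 245/256; 491/512; 1965/2048; 3931/4096]  R=[983/1024; 123/128; 31/32; 1]  ⇒ 7863/8192
v_15 [BRBBBBRBRBBRBBB]  L=[0; 1/2; 3/4; 7/8; 15/16; 61/64; 245/256; 491/512; 1965/2048; 3931/4096; 7863/8192]  R=[983/1024; 123/128; 31/32; 1]  ⇒ 15727/16384

15727/16384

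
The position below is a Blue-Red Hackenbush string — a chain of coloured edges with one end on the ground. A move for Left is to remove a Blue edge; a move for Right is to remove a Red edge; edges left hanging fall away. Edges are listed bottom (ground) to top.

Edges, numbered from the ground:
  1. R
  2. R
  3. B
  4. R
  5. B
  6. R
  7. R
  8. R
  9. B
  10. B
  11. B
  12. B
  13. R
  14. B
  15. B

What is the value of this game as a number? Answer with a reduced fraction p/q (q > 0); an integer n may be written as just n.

Prefix values for R R B R B R R R B B B B R B B via {L|R} + simplicity:
1 of 15 · R · max L −∞ · min R 0 → -1
2 of 15 · RR · max L −∞ · min R -1 → -2
3 of 15 · RRB · max L -2 · min R -1 → -3/2
4 of 15 · RRBR · max L -2 · min R -3/2 → -7/4
5 of 15 · RRBRB · max L -7/4 · min R -3/2 → -13/8
6 of 15 · RRBRBR · max L -7/4 · min R -13/8 → -27/16
7 of 15 · RRBRBRR · max L -7/4 · min R -27/16 → -55/32
8 of 15 · RRBRBRRR · max L -7/4 · min R -55/32 → -111/64
9 of 15 · RRBRBRRRB · max L -111/64 · min R -55/32 → -221/128
10 of 15 · RRBRBRRRBB · max L -221/128 · min R -55/32 → -441/256
11 of 15 · RRBRBRRRBBB · max L -441/256 · min R -55/32 → -881/512
12 of 15 · RRBRBRRRBBBB · max L -881/512 · min R -55/32 → -1761/1024
13 of 15 · RRBRBRRRBBBBR · max L -881/512 · min R -1761/1024 → -3523/2048
14 of 15 · RRBRBRRRBBBBRB · max L -3523/2048 · min R -1761/1024 → -7045/4096
15 of 15 · RRBRBRRRBBBBRBB · max L -7045/4096 · min R -1761/1024 → -14089/8192

-14089/8192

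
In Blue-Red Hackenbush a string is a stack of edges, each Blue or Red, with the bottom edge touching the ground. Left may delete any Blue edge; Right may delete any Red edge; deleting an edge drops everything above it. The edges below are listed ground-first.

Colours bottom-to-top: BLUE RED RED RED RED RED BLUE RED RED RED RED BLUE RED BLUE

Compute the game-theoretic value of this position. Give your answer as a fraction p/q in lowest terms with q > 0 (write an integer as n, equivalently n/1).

Build v(s[:k]) for k = 1..14, string s = BLUE RED RED RED RED RED BLUE RED RED RED RED BLUE RED BLUE.
edge 1 of 14 (BLUE): { 0 | (no moves) } → 1
edge 2 of 14 (RED): { 0 | 1 } → 1/2
edge 3 of 14 (RED): { 0 | 1/2; 1 } → 1/4
edge 4 of 14 (RED): { 0 | 1/4; 1/2; 1 } → 1/8
edge 5 of 14 (RED): { 0 | 1/8; 1/4; 1/2; 1 } → 1/16
edge 6 of 14 (RED): { 0 | 1/16; 1/8; 1/4; 1/2; 1 } → 1/32
edge 7 of 14 (BLUE): { 0; 1/32 | 1/16; 1/8; 1/4; 1/2; 1 } → 3/64
edge 8 of 14 (RED): { 0; 1/32 | 3/64; 1/16; 1/8; 1/4; 1/2; 1 } → 5/128
edge 9 of 14 (RED): { 0; 1/32 | 5/128; 3/64; 1/16; 1/8; 1/4; 1/2; 1 } → 9/256
edge 10 of 14 (RED): { 0; 1/32 | 9/256; 5/128; 3/64; 1/16; 1/8; 1/4; 1/2; 1 } → 17/512
edge 11 of 14 (RED): { 0; 1/32 | 17/512; 9/256; 5/128; 3/64; 1/16; 1/8; 1/4; 1/2; 1 } → 33/1024
edge 12 of 14 (BLUE): { 0; 1/32; 33/1024 | 17/512; 9/256; 5/128; 3/64; 1/16; 1/8; 1/4; 1/2; 1 } → 67/2048
edge 13 of 14 (RED): { 0; 1/32; 33/1024 | 67/2048; 17/512; 9/256; 5/128; 3/64; 1/16; 1/8; 1/4; 1/2; 1 } → 133/4096
edge 14 of 14 (BLUE): { 0; 1/32; 33/1024; 133/4096 | 67/2048; 17/512; 9/256; 5/128; 3/64; 1/16; 1/8; 1/4; 1/2; 1 } → 267/8192

267/8192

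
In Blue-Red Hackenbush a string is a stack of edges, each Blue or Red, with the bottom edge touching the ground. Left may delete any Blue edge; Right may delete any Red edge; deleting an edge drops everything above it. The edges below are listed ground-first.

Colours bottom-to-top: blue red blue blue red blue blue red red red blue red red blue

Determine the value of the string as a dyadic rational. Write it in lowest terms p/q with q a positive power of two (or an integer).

6931/8192

edge 1 of 14 (blue): { 0 | none } => 1
edge 2 of 14 (red): { 0 | 1 } => 1/2
edge 3 of 14 (blue): { 0; 1/2 | 1 } => 3/4
edge 4 of 14 (blue): { 0; 1/2; 3/4 | 1 } => 7/8
edge 5 of 14 (red): { 0; 1/2; 3/4 | 7/8; 1 } => 13/16
edge 6 of 14 (blue): { 0; 1/2; 3/4; 13/16 | 7/8; 1 } => 27/32
edge 7 of 14 (blue): { 0; 1/2; 3/4; 13/16; 27/32 | 7/8; 1 } => 55/64
edge 8 of 14 (red): { 0; 1/2; 3/4; 13/16; 27/32 | 55/64; 7/8; 1 } => 109/128
edge 9 of 14 (red): { 0; 1/2; 3/4; 13/16; 27/32 | 109/128; 55/64; 7/8; 1 } => 217/256
edge 10 of 14 (red): { 0; 1/2; 3/4; 13/16; 27/32 | 217/256; 109/128; 55/64; 7/8; 1 } => 433/512
edge 11 of 14 (blue): { 0; 1/2; 3/4; 13/16; 27/32; 433/512 | 217/256; 109/128; 55/64; 7/8; 1 } => 867/1024
edge 12 of 14 (red): { 0; 1/2; 3/4; 13/16; 27/32; 433/512 | 867/1024; 217/256; 109/128; 55/64; 7/8; 1 } => 1733/2048
edge 13 of 14 (red): { 0; 1/2; 3/4; 13/16; 27/32; 433/512 | 1733/2048; 867/1024; 217/256; 109/128; 55/64; 7/8; 1 } => 3465/4096
edge 14 of 14 (blue): { 0; 1/2; 3/4; 13/16; 27/32; 433/512; 3465/4096 | 1733/2048; 867/1024; 217/256; 109/128; 55/64; 7/8; 1 } => 6931/8192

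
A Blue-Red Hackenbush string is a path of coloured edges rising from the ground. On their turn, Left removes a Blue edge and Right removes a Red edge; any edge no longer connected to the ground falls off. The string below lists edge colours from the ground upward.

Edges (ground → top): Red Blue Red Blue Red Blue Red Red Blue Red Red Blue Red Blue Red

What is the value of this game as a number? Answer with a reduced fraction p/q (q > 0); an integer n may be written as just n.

Build val(s[:k]) for k = 1..15, string s = Red Blue Red Blue Red Blue Red Red Blue Red Red Blue Red Blue Red.
1 of 15 · R · max L −∞ · min R 0 → -1
2 of 15 · RB · max L -1 · min R 0 → -1/2
3 of 15 · RBR · max L -1 · min R -1/2 → -3/4
4 of 15 · RBRB · max L -3/4 · min R -1/2 → -5/8
5 of 15 · RBRBR · max L -3/4 · min R -5/8 → -11/16
6 of 15 · RBRBRB · max L -11/16 · min R -5/8 → -21/32
7 of 15 · RBRBRBR · max L -11/16 · min R -21/32 → -43/64
8 of 15 · RBRBRBRR · max L -11/16 · min R -43/64 → -87/128
9 of 15 · RBRBRBRRB · max L -87/128 · min R -43/64 → -173/256
10 of 15 · RBRBRBRRBR · max L -87/128 · min R -173/256 → -347/512
11 of 15 · RBRBRBRRBRR · max L -87/128 · min R -347/512 → -695/1024
12 of 15 · RBRBRBRRBRRB · max L -695/1024 · min R -347/512 → -1389/2048
13 of 15 · RBRBRBRRBRRBR · max L -695/1024 · min R -1389/2048 → -2779/4096
14 of 15 · RBRBRBRRBRRBRB · max L -2779/4096 · min R -1389/2048 → -5557/8192
15 of 15 · RBRBRBRRBRRBRBR · max L -2779/4096 · min R -5557/8192 → -11115/16384

-11115/16384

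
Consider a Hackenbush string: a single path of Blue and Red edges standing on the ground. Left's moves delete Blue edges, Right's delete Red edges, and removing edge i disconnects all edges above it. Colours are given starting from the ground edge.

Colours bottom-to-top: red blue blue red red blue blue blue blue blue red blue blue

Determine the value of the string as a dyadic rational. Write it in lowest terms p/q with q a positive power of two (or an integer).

-1545/4096

Prefix values for red blue blue red red blue blue blue blue blue red blue blue via {L|R} + simplicity:
r: Left { · }, Right { 0 } gives simplest -1
rb: Left { -1 }, Right { 0 } gives simplest -1/2
rbb: Left { -1,-1/2 }, Right { 0 } gives simplest -1/4
rbbr: Left { -1,-1/2 }, Right { -1/4,0 } gives simplest -3/8
rbbrr: Left { -1,-1/2 }, Right { -3/8,-1/4,0 } gives simplest -7/16
rbbrrb: Left { -1,-1/2,-7/16 }, Right { -3/8,-1/4,0 } gives simplest -13/32
rbbrrbb: Left { -1,-1/2,-7/16,-13/32 }, Right { -3/8,-1/4,0 } gives simplest -25/64
rbbrrbbb: Left { -1,-1/2,-7/16,-13/32,-25/64 }, Right { -3/8,-1/4,0 } gives simplest -49/128
rbbrrbbbb: Left { -1,-1/2,-7/16,-13/32,-25/64,-49/128 }, Right { -3/8,-1/4,0 } gives simplest -97/256
rbbrrbbbbb: Left { -1,-1/2,-7/16,-13/32,-25/64,-49/128,-97/256 }, Right { -3/8,-1/4,0 } gives simplest -193/512
rbbrrbbbbbr: Left { -1,-1/2,-7/16,-13/32,-25/64,-49/128,-97/256 }, Right { -193/512,-3/8,-1/4,0 } gives simplest -387/1024
rbbrrbbbbbrb: Left { -1,-1/2,-7/16,-13/32,-25/64,-49/128,-97/256,-387/1024 }, Right { -193/512,-3/8,-1/4,0 } gives simplest -773/2048
rbbrrbbbbbrbb: Left { -1,-1/2,-7/16,-13/32,-25/64,-49/128,-97/256,-387/1024,-773/2048 }, Right { -193/512,-3/8,-1/4,0 } gives simplest -1545/4096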